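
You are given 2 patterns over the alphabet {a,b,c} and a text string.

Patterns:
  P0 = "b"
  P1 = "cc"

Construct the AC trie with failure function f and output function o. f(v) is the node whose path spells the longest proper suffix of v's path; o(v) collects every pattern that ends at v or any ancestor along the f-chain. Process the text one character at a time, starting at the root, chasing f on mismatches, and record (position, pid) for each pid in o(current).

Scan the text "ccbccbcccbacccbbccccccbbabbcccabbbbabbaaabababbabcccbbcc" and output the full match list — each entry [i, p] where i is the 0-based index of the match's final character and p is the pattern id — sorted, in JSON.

Build automaton:
Trie (insert patterns):
  0='ε' goto b→1 c→2
  1='b' goto ·  ←P0
  2='c' goto c→3
  3='cc' goto ·  ←P1

Failure links (BFS by depth):
  fail(1) 'b': from fail(0)=0 chase 'b': 0 ⇒ 0;  out={0}∪out(0)={0}
  fail(2) 'c': from fail(0)=0 chase 'c': 0 ⇒ 0;  out=∅∪out(0)=∅
  fail(3) 'cc': from fail(2)=0 chase 'c': 0 ⇒ 2;  out={1}∪out(2)={1}

Text stream:
i=0 'c': node 0→2
i=1 'c': node 2→3  → match P1@[0:1]
i=2 'b': node 3→1 (fail-walked)  → match P0@[2:2]
i=3 'c': node 1→2 (fail-walked)
i=4 'c': node 2→3  → match P1@[3:4]
i=5 'b': node 3→1 (fail-walked)  → match P0@[5:5]
i=6 'c': node 1→2 (fail-walked)
i=7 'c': node 2→3  → match P1@[6:7]
i=8 'c': node 3→3 (fail-walked)  → match P1@[7:8]
i=9 'b': node 3→1 (fail-walked)  → match P0@[9:9]
i=10 'a': node 1→0 (fail-walked)
i=11 'c': node 0→2
i=12 'c': node 2→3  → match P1@[11:12]
i=13 'c': node 3→3 (fail-walked)  → match P1@[12:13]
i=14 'b': node 3→1 (fail-walked)  → match P0@[14:14]
i=15 'b': node 1→1 (fail-walked)  → match P0@[15:15]
i=16 'c': node 1→2 (fail-walked)
i=17 'c': node 2→3  → match P1@[16:17]
i=18 'c': node 3→3 (fail-walked)  → match P1@[17:18]
i=19 'c': node 3→3 (fail-walked)  → match P1@[18:19]
i=20 'c': node 3→3 (fail-walked)  → match P1@[19:20]
i=21 'c': node 3→3 (fail-walked)  → match P1@[20:21]
i=22 'b': node 3→1 (fail-walked)  → match P0@[22:22]
i=23 'b': node 1→1 (fail-walked)  → match P0@[23:23]
i=24 'a': node 1→0 (fail-walked)
i=25 'b': node 0→1  → match P0@[25:25]
i=26 'b': node 1→1 (fail-walked)  → match P0@[26:26]
i=27 'c': node 1→2 (fail-walked)
i=28 'c': node 2→3  → match P1@[27:28]
i=29 'c': node 3→3 (fail-walked)  → match P1@[28:29]
i=30 'a': node 3→0 (fail-walked)
i=31 'b': node 0→1  → match P0@[31:31]
i=32 'b': node 1→1 (fail-walked)  → match P0@[32:32]
i=33 'b': node 1→1 (fail-walked)  → match P0@[33:33]
i=34 'b': node 1→1 (fail-walked)  → match P0@[34:34]
i=35 'a': node 1→0 (fail-walked)
i=36 'b': node 0→1  → match P0@[36:36]
i=37 'b': node 1→1 (fail-walked)  → match P0@[37:37]
i=38 'a': node 1→0 (fail-walked)
i=39 'a': node 0→0
i=40 'a': node 0→0
i=41 'b': node 0→1  → match P0@[41:41]
i=42 'a': node 1→0 (fail-walked)
i=43 'b': node 0→1  → match P0@[43:43]
i=44 'a': node 1→0 (fail-walked)
i=45 'b': node 0→1  → match P0@[45:45]
i=46 'b': node 1→1 (fail-walked)  → match P0@[46:46]
i=47 'a': node 1→0 (fail-walked)
i=48 'b': node 0→1  → match P0@[48:48]
i=49 'c': node 1→2 (fail-walked)
i=50 'c': node 2→3  → match P1@[49:50]
i=51 'c': node 3→3 (fail-walked)  → match P1@[50:51]
i=52 'b': node 3→1 (fail-walked)  → match P0@[52:52]
i=53 'b': node 1→1 (fail-walked)  → match P0@[53:53]
i=54 'c': node 1→2 (fail-walked)
i=55 'c': node 2→3  → match P1@[54:55]

Result: [[1,1],[2,0],[4,1],[5,0],[7,1],[8,1],[9,0],[12,1],[13,1],[14,0],[15,0],[17,1],[18,1],[19,1],[20,1],[21,1],[22,0],[23,0],[25,0],[26,0],[28,1],[29,1],[31,0],[32,0],[33,0],[34,0],[36,0],[37,0],[41,0],[43,0],[45,0],[46,0],[48,0],[50,1],[51,1],[52,0],[53,0],[55,1]]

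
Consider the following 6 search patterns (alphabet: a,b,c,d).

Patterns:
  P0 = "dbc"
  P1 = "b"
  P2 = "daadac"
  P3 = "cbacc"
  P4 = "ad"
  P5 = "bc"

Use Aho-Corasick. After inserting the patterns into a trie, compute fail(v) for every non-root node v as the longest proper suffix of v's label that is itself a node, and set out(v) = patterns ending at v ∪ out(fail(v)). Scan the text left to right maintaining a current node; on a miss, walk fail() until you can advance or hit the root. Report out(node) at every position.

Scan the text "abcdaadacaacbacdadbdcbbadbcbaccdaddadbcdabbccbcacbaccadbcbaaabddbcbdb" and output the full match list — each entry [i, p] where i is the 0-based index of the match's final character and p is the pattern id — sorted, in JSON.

Build:
Trie (insert patterns):
  n0 'ε': a→15 b→4 c→10 d→1
  n1 'd': a→5 b→2
  n2 'db': c→3
  n3 'dbc': ·  ←P0
  n4 'b': c→17  ←P1
  n5 'da': a→6
  n6 'daa': d→7
  n7 'daad': a→8
  n8 'daada': c→9
  n9 'daadac': ·  ←P2
  n10 'c': b→11
  n11 'cb': a→12
  n12 'cba': c→13
  n13 'cbac': c→14
  n14 'cbacc': ·  ←P3
  n15 'a': d→16
  n16 'ad': ·  ←P4
  n17 'bc': ·  ←P5

BFS fail/out derivation:
  n1('d'): parent n0 fail=0; on 'd' 0 → fail=0;  out ∅∪∅=∅
  n4('b'): parent n0 fail=0; on 'b' 0 → fail=0;  out {1}∪∅={1}
  n10('c'): parent n0 fail=0; on 'c' 0 → fail=0;  out ∅∪∅=∅
  n15('a'): parent n0 fail=0; on 'a' 0 → fail=0;  out ∅∪∅=∅
  n2('db'): parent n1 fail=0; on 'b' 0 → fail=4;  out ∅∪{1}={1}
  n5('da'): parent n1 fail=0; on 'a' 0 → fail=15;  out ∅∪∅=∅
  n11('cb'): parent n10 fail=0; on 'b' 0 → fail=4;  out ∅∪{1}={1}
  n16('ad'): parent n15 fail=0; on 'd' 0 → fail=1;  out {4}∪∅={4}
  n17('bc'): parent n4 fail=0; on 'c' 0 → fail=10;  out {5}∪∅={5}
  n3('dbc'): parent n2 fail=4; on 'c' 4 → fail=17;  out {0}∪{5}={0,5}
  n6('daa'): parent n5 fail=15; on 'a' 15→0 → fail=15;  out ∅∪∅=∅
  n12('cba'): parent n11 fail=4; on 'a' 4→0 → fail=15;  out ∅∪∅=∅
  n7('daad'): parent n6 fail=15; on 'd' 15 → fail=16;  out ∅∪{4}={4}
  n13('cbac'): parent n12 fail=15; on 'c' 15→0 → fail=10;  out ∅∪∅=∅
  n8('daada'): parent n7 fail=16; on 'a' 16→1 → fail=5;  out ∅∪∅=∅
  n14('cbacc'): parent n13 fail=10; on 'c' 10→0 → fail=10;  out {3}∪∅={3}
  n9('daadac'): parent n8 fail=5; on 'c' 5→15→0 → fail=10;  out {2}∪∅={2}

Text stream:
i=0 'a': node 0→15
i=1 'b': node 15→4 (fail-walked)  emit P1@[1:1]
i=2 'c': node 4→17  emit P5@[1:2]
i=3 'd': node 17→1 (fail-walked)
i=4 'a': node 1→5
i=5 'a': node 5→6
i=6 'd': node 6→7  emit P4@[5:6]
i=7 'a': node 7→8
i=8 'c': node 8→9  emit P2@[3:8]
i=9 'a': node 9→15 (fail-walked)
i=10 'a': node 15→15 (fail-walked)
i=11 'c': node 15→10 (fail-walked)
i=12 'b': node 10→11  emit P1@[12:12]
i=13 'a': node 11→12
i=14 'c': node 12→13
i=15 'd': node 13→1 (fail-walked)
i=16 'a': node 1→5
i=17 'd': node 5→16 (fail-walked)  emit P4@[16:17]
i=18 'b': node 16→2 (fail-walked)  emit P1@[18:18]
i=19 'd': node 2→1 (fail-walked)
i=20 'c': node 1→10 (fail-walked)
i=21 'b': node 10→11  emit P1@[21:21]
i=22 'b': node 11→4 (fail-walked)  emit P1@[22:22]
i=23 'a': node 4→15 (fail-walked)
i=24 'd': node 15→16  emit P4@[23:24]
i=25 'b': node 16→2 (fail-walked)  emit P1@[25:25]
i=26 'c': node 2→3  emit P0@[24:26],P5@[25:26]
i=27 'b': node 3→11 (fail-walked)  emit P1@[27:27]
i=28 'a': node 11→12
i=29 'c': node 12→13
i=30 'c': node 13→14  emit P3@[26:30]
i=31 'd': node 14→1 (fail-walked)
i=32 'a': node 1→5
i=33 'd': node 5→16 (fail-walked)  emit P4@[32:33]
i=34 'd': node 16→1 (fail-walked)
i=35 'a': node 1→5
i=36 'd': node 5→16 (fail-walked)  emit P4@[35:36]
i=37 'b': node 16→2 (fail-walked)  emit P1@[37:37]
i=38 'c': node 2→3  emit P0@[36:38],P5@[37:38]
i=39 'd': node 3→1 (fail-walked)
i=40 'a': node 1→5
i=41 'b': node 5→4 (fail-walked)  emit P1@[41:41]
i=42 'b': node 4→4 (fail-walked)  emit P1@[42:42]
i=43 'c': node 4→17  emit P5@[42:43]
i=44 'c': node 17→10 (fail-walked)
i=45 'b': node 10→11  emit P1@[45:45]
i=46 'c': node 11→17 (fail-walked)  emit P5@[45:46]
i=47 'a': node 17→15 (fail-walked)
i=48 'c': node 15→10 (fail-walked)
i=49 'b': node 10→11  emit P1@[49:49]
i=50 'a': node 11→12
i=51 'c': node 12→13
i=52 'c': node 13→14  emit P3@[48:52]
i=53 'a': node 14→15 (fail-walked)
i=54 'd': node 15→16  emit P4@[53:54]
i=55 'b': node 16→2 (fail-walked)  emit P1@[55:55]
i=56 'c': node 2→3  emit P0@[54:56],P5@[55:56]
i=57 'b': node 3→11 (fail-walked)  emit P1@[57:57]
i=58 'a': node 11→12
i=59 'a': node 12→15 (fail-walked)
i=60 'a': node 15→15 (fail-walked)
i=61 'b': node 15→4 (fail-walked)  emit P1@[61:61]
i=62 'd': node 4→1 (fail-walked)
i=63 'd': node 1→1 (fail-walked)
i=64 'b': node 1→2  emit P1@[64:64]
i=65 'c': node 2→3  emit P0@[63:65],P5@[64:65]
i=66 'b': node 3→11 (fail-walked)  emit P1@[66:66]
i=67 'd': node 11→1 (fail-walked)
i=68 'b': node 1→2  emit P1@[68:68]

All matches (sorted): [[1,1],[2,5],[6,4],[8,2],[12,1],[17,4],[18,1],[21,1],[22,1],[24,4],[25,1],[26,0],[26,5],[27,1],[30,3],[33,4],[36,4],[37,1],[38,0],[38,5],[41,1],[42,1],[43,5],[45,1],[46,5],[49,1],[52,3],[54,4],[55,1],[56,0],[56,5],[57,1],[61,1],[64,1],[65,0],[65,5],[66,1],[68,1]]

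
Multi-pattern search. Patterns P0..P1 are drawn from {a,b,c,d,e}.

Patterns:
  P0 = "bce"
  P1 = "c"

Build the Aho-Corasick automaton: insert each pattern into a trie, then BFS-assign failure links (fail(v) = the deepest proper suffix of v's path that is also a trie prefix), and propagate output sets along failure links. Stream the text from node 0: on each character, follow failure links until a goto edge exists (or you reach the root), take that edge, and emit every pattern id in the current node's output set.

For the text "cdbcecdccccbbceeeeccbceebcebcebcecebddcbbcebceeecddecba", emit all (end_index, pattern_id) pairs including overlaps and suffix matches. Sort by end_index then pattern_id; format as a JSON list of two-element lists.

Build automaton:
Trie (insert patterns):
  0='ε' goto b→1 c→4
  1='b' goto c→2
  2='bc' goto e→3
  3='bce' goto ·  [P0 ends]
  4='c' goto ·  [P1 ends]

BFS fail/out derivation:
  n1('b'): parent n0 fail=0; on 'b' 0 → fail=0;  out ∅∪∅=∅
  n4('c'): parent n0 fail=0; on 'c' 0 → fail=0;  out {1}∪∅={1}
  n2('bc'): parent n1 fail=0; on 'c' 0 → fail=4;  out ∅∪{1}={1}
  n3('bce'): parent n2 fail=4; on 'e' 4→0 → fail=0;  out {0}∪∅={0}

Text stream:
i=0 'c': node 0→4  → match P1@[0:0]
i=1 'd': node 4→0 (via fail)
i=2 'b': node 0→1
i=3 'c': node 1→2  → match P1@[3:3]
i=4 'e': node 2→3  → match P0@[2:4]
i=5 'c': node 3→4 (via fail)  → match P1@[5:5]
i=6 'd': node 4→0 (via fail)
i=7 'c': node 0→4  → match P1@[7:7]
i=8 'c': node 4→4 (via fail)  → match P1@[8:8]
i=9 'c': node 4→4 (via fail)  → match P1@[9:9]
i=10 'c': node 4→4 (via fail)  → match P1@[10:10]
i=11 'b': node 4→1 (via fail)
i=12 'b': node 1→1 (via fail)
i=13 'c': node 1→2  → match P1@[13:13]
i=14 'e': node 2→3  → match P0@[12:14]
i=15 'e': node 3→0 (via fail)
i=16 'e': node 0→0
i=17 'e': node 0→0
i=18 'c': node 0→4  → match P1@[18:18]
i=19 'c': node 4→4 (via fail)  → match P1@[19:19]
i=20 'b': node 4→1 (via fail)
i=21 'c': node 1→2  → match P1@[21:21]
i=22 'e': node 2→3  → match P0@[20:22]
i=23 'e': node 3→0 (via fail)
i=24 'b': node 0→1
i=25 'c': node 1→2  → match P1@[25:25]
i=26 'e': node 2→3  → match P0@[24:26]
i=27 'b': node 3→1 (via fail)
i=28 'c': node 1→2  → match P1@[28:28]
i=29 'e': node 2→3  → match P0@[27:29]
i=30 'b': node 3→1 (via fail)
i=31 'c': node 1→2  → match P1@[31:31]
i=32 'e': node 2→3  → match P0@[30:32]
i=33 'c': node 3→4 (via fail)  → match P1@[33:33]
i=34 'e': node 4→0 (via fail)
i=35 'b': node 0→1
i=36 'd': node 1→0 (via fail)
i=37 'd': node 0→0
i=38 'c': node 0→4  → match P1@[38:38]
i=39 'b': node 4→1 (via fail)
i=40 'b': node 1→1 (via fail)
i=41 'c': node 1→2  → match P1@[41:41]
i=42 'e': node 2→3  → match P0@[40:42]
i=43 'b': node 3→1 (via fail)
i=44 'c': node 1→2  → match P1@[44:44]
i=45 'e': node 2→3  → match P0@[43:45]
i=46 'e': node 3→0 (via fail)
i=47 'e': node 0→0
i=48 'c': node 0→4  → match P1@[48:48]
i=49 'd': node 4→0 (via fail)
i=50 'd': node 0→0
i=51 'e': node 0→0
i=52 'c': node 0→4  → match P1@[52:52]
i=53 'b': node 4→1 (via fail)
i=54 'a': node 1→0 (via fail)

Matches: [[0,1],[3,1],[4,0],[5,1],[7,1],[8,1],[9,1],[10,1],[13,1],[14,0],[18,1],[19,1],[21,1],[22,0],[25,1],[26,0],[28,1],[29,0],[31,1],[32,0],[33,1],[38,1],[41,1],[42,0],[44,1],[45,0],[48,1],[52,1]]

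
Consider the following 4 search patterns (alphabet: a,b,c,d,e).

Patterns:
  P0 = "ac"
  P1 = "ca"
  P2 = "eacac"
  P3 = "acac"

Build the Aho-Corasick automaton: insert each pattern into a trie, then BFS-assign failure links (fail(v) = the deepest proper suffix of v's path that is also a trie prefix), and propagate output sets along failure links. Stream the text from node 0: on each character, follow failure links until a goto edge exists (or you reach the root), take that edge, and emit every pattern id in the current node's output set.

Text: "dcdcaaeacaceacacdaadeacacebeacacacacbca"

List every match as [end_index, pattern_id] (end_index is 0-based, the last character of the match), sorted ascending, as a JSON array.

Build:
Trie (insert patterns):
  n0 'ε': a→1 c→3 e→5
  n1 'a': c→2
  n2 'ac': a→10  ←P0
  n3 'c': a→4
  n4 'ca': ·  ←P1
  n5 'e': a→6
  n6 'ea': c→7
  n7 'eac': a→8
  n8 'eaca': c→9
  n9 'eacac': ·  ←P2
  n10 'aca': c→11
  n11 'acac': ·  ←P3

BFS fail/out derivation:
  fail(1) 'a': from fail(0)=0 chase 'a': 0 ⇒ 0;  out=∅∪out(0)=∅
  fail(3) 'c': from fail(0)=0 chase 'c': 0 ⇒ 0;  out=∅∪out(0)=∅
  fail(5) 'e': from fail(0)=0 chase 'e': 0 ⇒ 0;  out=∅∪out(0)=∅
  fail(2) 'ac': from fail(1)=0 chase 'c': 0 ⇒ 3;  out={0}∪out(3)={0}
  fail(4) 'ca': from fail(3)=0 chase 'a': 0 ⇒ 1;  out={1}∪out(1)={1}
  fail(6) 'ea': from fail(5)=0 chase 'a': 0 ⇒ 1;  out=∅∪out(1)=∅
  fail(7) 'eac': from fail(6)=1 chase 'c': 1 ⇒ 2;  out=∅∪out(2)={0}
  fail(10) 'aca': from fail(2)=3 chase 'a': 3 ⇒ 4;  out=∅∪out(4)={1}
  fail(8) 'eaca': from fail(7)=2 chase 'a': 2 ⇒ 10;  out=∅∪out(10)={1}
  fail(11) 'acac': from fail(10)=4 chase 'c': 4→1 ⇒ 2;  out={3}∪out(2)={0,3}
  fail(9) 'eacac': from fail(8)=10 chase 'c': 10 ⇒ 11;  out={2}∪out(11)={0,2,3}

Text stream:
i=0 'd': node 0→0
i=1 'c': node 0→3
i=2 'd': node 3→0 (via fail)
i=3 'c': node 0→3
i=4 'a': node 3→4  → match P1@[3:4]
i=5 'a': node 4→1 (via fail)
i=6 'e': node 1→5 (via fail)
i=7 'a': node 5→6
i=8 'c': node 6→7  → match P0@[7:8]
i=9 'a': node 7→8  → match P1@[8:9]
i=10 'c': node 8→9  → match P0@[9:10],P2@[6:10],P3@[7:10]
i=11 'e': node 9→5 (via fail)
i=12 'a': node 5→6
i=13 'c': node 6→7  → match P0@[12:13]
i=14 'a': node 7→8  → match P1@[13:14]
i=15 'c': node 8→9  → match P0@[14:15],P2@[11:15],P3@[12:15]
i=16 'd': node 9→0 (via fail)
i=17 'a': node 0→1
i=18 'a': node 1→1 (via fail)
i=19 'd': node 1→0 (via fail)
i=20 'e': node 0→5
i=21 'a': node 5→6
i=22 'c': node 6→7  → match P0@[21:22]
i=23 'a': node 7→8  → match P1@[22:23]
i=24 'c': node 8→9  → match P0@[23:24],P2@[20:24],P3@[21:24]
i=25 'e': node 9→5 (via fail)
i=26 'b': node 5→0 (via fail)
i=27 'e': node 0→5
i=28 'a': node 5→6
i=29 'c': node 6→7  → match P0@[28:29]
i=30 'a': node 7→8  → match P1@[29:30]
i=31 'c': node 8→9  → match P0@[30:31],P2@[27:31],P3@[28:31]
i=32 'a': node 9→10 (via fail)  → match P1@[31:32]
i=33 'c': node 10→11  → match P0@[32:33],P3@[30:33]
i=34 'a': node 11→10 (via fail)  → match P1@[33:34]
i=35 'c': node 10→11  → match P0@[34:35],P3@[32:35]
i=36 'b': node 11→0 (via fail)
i=37 'c': node 0→3
i=38 'a': node 3→4  → match P1@[37:38]

Matches: [[4,1],[8,0],[9,1],[10,0],[10,2],[10,3],[13,0],[14,1],[15,0],[15,2],[15,3],[22,0],[23,1],[24,0],[24,2],[24,3],[29,0],[30,1],[31,0],[31,2],[31,3],[32,1],[33,0],[33,3],[34,1],[35,0],[35,3],[38,1]]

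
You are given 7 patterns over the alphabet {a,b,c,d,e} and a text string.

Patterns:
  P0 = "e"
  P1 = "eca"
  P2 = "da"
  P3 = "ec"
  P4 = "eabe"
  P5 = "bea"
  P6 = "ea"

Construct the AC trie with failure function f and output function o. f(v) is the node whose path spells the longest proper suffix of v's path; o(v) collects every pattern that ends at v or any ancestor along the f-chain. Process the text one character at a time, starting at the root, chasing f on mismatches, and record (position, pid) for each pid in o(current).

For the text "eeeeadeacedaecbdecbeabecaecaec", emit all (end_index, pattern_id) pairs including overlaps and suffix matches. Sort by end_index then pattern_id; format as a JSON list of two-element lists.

Build automaton:
Trie nodes:
  n0 'ε': b→9 d→4 e→1
  n1 'e': a→6 c→2  [P0 ends]
  n2 'ec': a→3  [P3 ends]
  n3 'eca': ·  [P1 ends]
  n4 'd': a→5
  n5 'da': ·  [P2 ends]
  n6 'ea': b→7  [P6 ends]
  n7 'eab': e→8
  n8 'eabe': ·  [P4 ends]
  n9 'b': e→10
  n10 'be': a→11
  n11 'bea': ·  [P5 ends]

Failure links (BFS by depth):
  fail(1) 'e': from fail(0)=0 chase 'e': 0 ⇒ 0;  out={0}∪out(0)={0}
  fail(4) 'd': from fail(0)=0 chase 'd': 0 ⇒ 0;  out=∅∪out(0)=∅
  fail(9) 'b': from fail(0)=0 chase 'b': 0 ⇒ 0;  out=∅∪out(0)=∅
  fail(2) 'ec': from fail(1)=0 chase 'c': 0 ⇒ 0;  out={3}∪out(0)={3}
  fail(5) 'da': from fail(4)=0 chase 'a': 0 ⇒ 0;  out={2}∪out(0)={2}
  fail(6) 'ea': from fail(1)=0 chase 'a': 0 ⇒ 0;  out={6}∪out(0)={6}
  fail(10) 'be': from fail(9)=0 chase 'e': 0 ⇒ 1;  out=∅∪out(1)={0}
  fail(3) 'eca': from fail(2)=0 chase 'a': 0 ⇒ 0;  out={1}∪out(0)={1}
  fail(7) 'eab': from fail(6)=0 chase 'b': 0 ⇒ 9;  out=∅∪out(9)=∅
  fail(11) 'bea': from fail(10)=1 chase 'a': 1 ⇒ 6;  out={5}∪out(6)={5,6}
  fail(8) 'eabe': from fail(7)=9 chase 'e': 9 ⇒ 10;  out={4}∪out(10)={0,4}

Run:
pos 0 'e': at 1  → match P0@[0:0]
pos 1 'e': at 1 (via fail)  → match P0@[1:1]
pos 2 'e': at 1 (via fail)  → match P0@[2:2]
pos 3 'e': at 1 (via fail)  → match P0@[3:3]
pos 4 'a': at 6  → match P6@[3:4]
pos 5 'd': at 4 (via fail)
pos 6 'e': at 1 (via fail)  → match P0@[6:6]
pos 7 'a': at 6  → match P6@[6:7]
pos 8 'c': at 0 (via fail)
pos 9 'e': at 1  → match P0@[9:9]
pos 10 'd': at 4 (via fail)
pos 11 'a': at 5  → match P2@[10:11]
pos 12 'e': at 1 (via fail)  → match P0@[12:12]
pos 13 'c': at 2  → match P3@[12:13]
pos 14 'b': at 9 (via fail)
pos 15 'd': at 4 (via fail)
pos 16 'e': at 1 (via fail)  → match P0@[16:16]
pos 17 'c': at 2  → match P3@[16:17]
pos 18 'b': at 9 (via fail)
pos 19 'e': at 10  → match P0@[19:19]
pos 20 'a': at 11  → match P5@[18:20],P6@[19:20]
pos 21 'b': at 7 (via fail)
pos 22 'e': at 8  → match P0@[22:22],P4@[19:22]
pos 23 'c': at 2 (via fail)  → match P3@[22:23]
pos 24 'a': at 3  → match P1@[22:24]
pos 25 'e': at 1 (via fail)  → match P0@[25:25]
pos 26 'c': at 2  → match P3@[25:26]
pos 27 'a': at 3  → match P1@[25:27]
pos 28 'e': at 1 (via fail)  → match P0@[28:28]
pos 29 'c': at 2  → match P3@[28:29]

Result: [[0,0],[1,0],[2,0],[3,0],[4,6],[6,0],[7,6],[9,0],[11,2],[12,0],[13,3],[16,0],[17,3],[19,0],[20,5],[20,6],[22,0],[22,4],[23,3],[24,1],[25,0],[26,3],[27,1],[28,0],[29,3]]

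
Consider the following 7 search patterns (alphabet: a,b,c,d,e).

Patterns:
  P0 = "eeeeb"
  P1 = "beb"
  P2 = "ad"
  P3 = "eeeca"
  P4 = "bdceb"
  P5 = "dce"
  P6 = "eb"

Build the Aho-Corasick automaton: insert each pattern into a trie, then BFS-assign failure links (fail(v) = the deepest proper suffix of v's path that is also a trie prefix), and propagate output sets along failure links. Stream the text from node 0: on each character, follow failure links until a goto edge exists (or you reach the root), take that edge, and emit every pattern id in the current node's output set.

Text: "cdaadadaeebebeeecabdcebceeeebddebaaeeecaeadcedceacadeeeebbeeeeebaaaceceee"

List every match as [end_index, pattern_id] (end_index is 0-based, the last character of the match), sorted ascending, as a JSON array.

Build automaton:
Trie (insert patterns):
  0='ε' goto a→9 b→6 d→17 e→1
  1='e' goto b→20 e→2
  2='ee' goto e→3
  3='eee' goto c→11 e→4
  4='eeee' goto b→5
  5='eeeeb' goto ·  ←P0
  6='b' goto d→13 e→7
  7='be' goto b→8
  8='beb' goto ·  ←P1
  9='a' goto d→10
  10='ad' goto ·  ←P2
  11='eeec' goto a→12
  12='eeeca' goto ·  ←P3
  13='bd' goto c→14
  14='bdc' goto e→15
  15='bdce' goto b→16
  16='bdceb' goto ·  ←P4
  17='d' goto c→18
  18='dc' goto e→19
  19='dce' goto ·  ←P5
  20='eb' goto ·  ←P6

BFS fail/out derivation:
  n1('e'): parent n0 fail=0; on 'e' 0 → fail=0;  out ∅∪∅=∅
  n6('b'): parent n0 fail=0; on 'b' 0 → fail=0;  out ∅∪∅=∅
  n9('a'): parent n0 fail=0; on 'a' 0 → fail=0;  out ∅∪∅=∅
  n17('d'): parent n0 fail=0; on 'd' 0 → fail=0;  out ∅∪∅=∅
  n2('ee'): parent n1 fail=0; on 'e' 0 → fail=1;  out ∅∪∅=∅
  n7('be'): parent n6 fail=0; on 'e' 0 → fail=1;  out ∅∪∅=∅
  n10('ad'): parent n9 fail=0; on 'd' 0 → fail=17;  out {2}∪∅={2}
  n13('bd'): parent n6 fail=0; on 'd' 0 → fail=17;  out ∅∪∅=∅
  n18('dc'): parent n17 fail=0; on 'c' 0 → fail=0;  out ∅∪∅=∅
  n20('eb'): parent n1 fail=0; on 'b' 0 → fail=6;  out {6}∪∅={6}
  n3('eee'): parent n2 fail=1; on 'e' 1 → fail=2;  out ∅∪∅=∅
  n8('beb'): parent n7 fail=1; on 'b' 1 → fail=20;  out {1}∪{6}={1,6}
  n14('bdc'): parent n13 fail=17; on 'c' 17 → fail=18;  out ∅∪∅=∅
  n19('dce'): parent n18 fail=0; on 'e' 0 → fail=1;  out {5}∪∅={5}
  n4('eeee'): parent n3 fail=2; on 'e' 2 → fail=3;  out ∅∪∅=∅
  n11('eeec'): parent n3 fail=2; on 'c' 2→1→0 → fail=0;  out ∅∪∅=∅
  n15('bdce'): parent n14 fail=18; on 'e' 18 → fail=19;  out ∅∪{5}={5}
  n5('eeeeb'): parent n4 fail=3; on 'b' 3→2→1 → fail=20;  out {0}∪{6}={0,6}
  n12('eeeca'): parent n11 fail=0; on 'a' 0 → fail=9;  out {3}∪∅={3}
  n16('bdceb'): parent n15 fail=19; on 'b' 19→1 → fail=20;  out {4}∪{6}={4,6}

Run:
pos 0 'c': at 0
pos 1 'd': at 17
pos 2 'a': at 9 ·f
pos 3 'a': at 9 ·f
pos 4 'd': at 10  emit P2@[3:4]
pos 5 'a': at 9 ·f
pos 6 'd': at 10  emit P2@[5:6]
pos 7 'a': at 9 ·f
pos 8 'e': at 1 ·f
pos 9 'e': at 2
pos 10 'b': at 20 ·f  emit P6@[9:10]
pos 11 'e': at 7 ·f
pos 12 'b': at 8  emit P1@[10:12],P6@[11:12]
pos 13 'e': at 7 ·f
pos 14 'e': at 2 ·f
pos 15 'e': at 3
pos 16 'c': at 11
pos 17 'a': at 12  emit P3@[13:17]
pos 18 'b': at 6 ·f
pos 19 'd': at 13
pos 20 'c': at 14
pos 21 'e': at 15  emit P5@[19:21]
pos 22 'b': at 16  emit P4@[18:22],P6@[21:22]
pos 23 'c': at 0 ·f
pos 24 'e': at 1
pos 25 'e': at 2
pos 26 'e': at 3
pos 27 'e': at 4
pos 28 'b': at 5  emit P0@[24:28],P6@[27:28]
pos 29 'd': at 13 ·f
pos 30 'd': at 17 ·f
pos 31 'e': at 1 ·f
pos 32 'b': at 20  emit P6@[31:32]
pos 33 'a': at 9 ·f
pos 34 'a': at 9 ·f
pos 35 'e': at 1 ·f
pos 36 'e': at 2
pos 37 'e': at 3
pos 38 'c': at 11
pos 39 'a': at 12  emit P3@[35:39]
pos 40 'e': at 1 ·f
pos 41 'a': at 9 ·f
pos 42 'd': at 10  emit P2@[41:42]
pos 43 'c': at 18 ·f
pos 44 'e': at 19  emit P5@[42:44]
pos 45 'd': at 17 ·f
pos 46 'c': at 18
pos 47 'e': at 19  emit P5@[45:47]
pos 48 'a': at 9 ·f
pos 49 'c': at 0 ·f
pos 50 'a': at 9
pos 51 'd': at 10  emit P2@[50:51]
pos 52 'e': at 1 ·f
pos 53 'e': at 2
pos 54 'e': at 3
pos 55 'e': at 4
pos 56 'b': at 5  emit P0@[52:56],P6@[55:56]
pos 57 'b': at 6 ·f
pos 58 'e': at 7
pos 59 'e': at 2 ·f
pos 60 'e': at 3
pos 61 'e': at 4
pos 62 'e': at 4 ·f
pos 63 'b': at 5  emit P0@[59:63],P6@[62:63]
pos 64 'a': at 9 ·f
pos 65 'a': at 9 ·f
pos 66 'a': at 9 ·f
pos 67 'c': at 0 ·f
pos 68 'e': at 1
pos 69 'c': at 0 ·f
pos 70 'e': at 1
pos 71 'e': at 2
pos 72 'e': at 3

Matches: [[4,2],[6,2],[10,6],[12,1],[12,6],[17,3],[21,5],[22,4],[22,6],[28,0],[28,6],[32,6],[39,3],[42,2],[44,5],[47,5],[51,2],[56,0],[56,6],[63,0],[63,6]]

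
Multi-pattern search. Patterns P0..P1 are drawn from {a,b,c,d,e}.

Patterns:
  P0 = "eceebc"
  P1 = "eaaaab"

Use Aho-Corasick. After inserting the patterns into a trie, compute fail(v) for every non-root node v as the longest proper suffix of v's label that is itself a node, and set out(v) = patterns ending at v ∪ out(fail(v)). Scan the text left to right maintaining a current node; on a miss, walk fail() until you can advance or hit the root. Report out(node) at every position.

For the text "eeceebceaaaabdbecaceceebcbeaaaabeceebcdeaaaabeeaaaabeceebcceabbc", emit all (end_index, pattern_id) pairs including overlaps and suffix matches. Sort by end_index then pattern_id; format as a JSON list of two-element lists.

Build:
Trie nodes:
  n0 'ε': e→1
  n1 'e': a→7 c→2
  n2 'ec': e→3
  n3 'ece': e→4
  n4 'ecee': b→5
  n5 'eceeb': c→6
  n6 'eceebc': ·  ←P0
  n7 'ea': a→8
  n8 'eaa': a→9
  n9 'eaaa': a→10
  n10 'eaaaa': b→11
  n11 'eaaaab': ·  ←P1

Failure links (BFS by depth):
  fail(1) 'e': from fail(0)=0 chase 'e': 0 ⇒ 0;  out=∅∪out(0)=∅
  fail(2) 'ec': from fail(1)=0 chase 'c': 0 ⇒ 0;  out=∅∪out(0)=∅
  fail(7) 'ea': from fail(1)=0 chase 'a': 0 ⇒ 0;  out=∅∪out(0)=∅
  fail(3) 'ece': from fail(2)=0 chase 'e': 0 ⇒ 1;  out=∅∪out(1)=∅
  fail(8) 'eaa': from fail(7)=0 chase 'a': 0 ⇒ 0;  out=∅∪out(0)=∅
  fail(4) 'ecee': from fail(3)=1 chase 'e': 1→0 ⇒ 1;  out=∅∪out(1)=∅
  fail(9) 'eaaa': from fail(8)=0 chase 'a': 0 ⇒ 0;  out=∅∪out(0)=∅
  fail(5) 'eceeb': from fail(4)=1 chase 'b': 1→0 ⇒ 0;  out=∅∪out(0)=∅
  fail(10) 'eaaaa': from fail(9)=0 chase 'a': 0 ⇒ 0;  out=∅∪out(0)=∅
  fail(6) 'eceebc': from fail(5)=0 chase 'c': 0 ⇒ 0;  out={0}∪out(0)={0}
  fail(11) 'eaaaab': from fail(10)=0 chase 'b': 0 ⇒ 0;  out={1}∪out(0)={1}

Scan:
[0] read 'e'  n0⇒n1
[1] read 'e'  n1⇒n1 (fail-walked)
[2] read 'c'  n1⇒n2
[3] read 'e'  n2⇒n3
[4] read 'e'  n3⇒n4
[5] read 'b'  n4⇒n5
[6] read 'c'  n5⇒n6  emit P0@[1:6]
[7] read 'e'  n6⇒n1 (fail-walked)
[8] read 'a'  n1⇒n7
[9] read 'a'  n7⇒n8
[10] read 'a'  n8⇒n9
[11] read 'a'  n9⇒n10
[12] read 'b'  n10⇒n11  emit P1@[7:12]
[13] read 'd'  n11⇒n0 (fail-walked)
[14] read 'b'  n0⇒n0
[15] read 'e'  n0⇒n1
[16] read 'c'  n1⇒n2
[17] read 'a'  n2⇒n0 (fail-walked)
[18] read 'c'  n0⇒n0
[19] read 'e'  n0⇒n1
[20] read 'c'  n1⇒n2
[21] read 'e'  n2⇒n3
[22] read 'e'  n3⇒n4
[23] read 'b'  n4⇒n5
[24] read 'c'  n5⇒n6  emit P0@[19:24]
[25] read 'b'  n6⇒n0 (fail-walked)
[26] read 'e'  n0⇒n1
[27] read 'a'  n1⇒n7
[28] read 'a'  n7⇒n8
[29] read 'a'  n8⇒n9
[30] read 'a'  n9⇒n10
[31] read 'b'  n10⇒n11  emit P1@[26:31]
[32] read 'e'  n11⇒n1 (fail-walked)
[33] read 'c'  n1⇒n2
[34] read 'e'  n2⇒n3
[35] read 'e'  n3⇒n4
[36] read 'b'  n4⇒n5
[37] read 'c'  n5⇒n6  emit P0@[32:37]
[38] read 'd'  n6⇒n0 (fail-walked)
[39] read 'e'  n0⇒n1
[40] read 'a'  n1⇒n7
[41] read 'a'  n7⇒n8
[42] read 'a'  n8⇒n9
[43] read 'a'  n9⇒n10
[44] read 'b'  n10⇒n11  emit P1@[39:44]
[45] read 'e'  n11⇒n1 (fail-walked)
[46] read 'e'  n1⇒n1 (fail-walked)
[47] read 'a'  n1⇒n7
[48] read 'a'  n7⇒n8
[49] read 'a'  n8⇒n9
[50] read 'a'  n9⇒n10
[51] read 'b'  n10⇒n11  emit P1@[46:51]
[52] read 'e'  n11⇒n1 (fail-walked)
[53] read 'c'  n1⇒n2
[54] read 'e'  n2⇒n3
[55] read 'e'  n3⇒n4
[56] read 'b'  n4⇒n5
[57] read 'c'  n5⇒n6  emit P0@[52:57]
[58] read 'c'  n6⇒n0 (fail-walked)
[59] read 'e'  n0⇒n1
[60] read 'a'  n1⇒n7
[61] read 'b'  n7⇒n0 (fail-walked)
[62] read 'b'  n0⇒n0
[63] read 'c'  n0⇒n0

Result: [[6,0],[12,1],[24,0],[31,1],[37,0],[44,1],[51,1],[57,0]]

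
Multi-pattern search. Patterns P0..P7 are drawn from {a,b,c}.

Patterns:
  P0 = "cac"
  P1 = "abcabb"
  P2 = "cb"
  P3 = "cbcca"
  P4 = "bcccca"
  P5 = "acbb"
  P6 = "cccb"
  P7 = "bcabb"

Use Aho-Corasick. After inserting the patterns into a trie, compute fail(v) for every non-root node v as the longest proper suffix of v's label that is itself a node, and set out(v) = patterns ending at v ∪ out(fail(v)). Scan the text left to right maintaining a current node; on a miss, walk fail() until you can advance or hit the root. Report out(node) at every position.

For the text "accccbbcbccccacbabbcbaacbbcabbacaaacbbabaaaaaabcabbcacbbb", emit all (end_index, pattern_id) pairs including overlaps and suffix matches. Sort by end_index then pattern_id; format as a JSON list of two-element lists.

Construct AC machine:
Trie (insert patterns):
  0='ε' goto a→4 b→14 c→1
  1='c' goto a→2 b→10 c→23
  2='ca' goto c→3
  3='cac' goto ·  [P0 ends]
  4='a' goto b→5 c→20
  5='ab' goto c→6
  6='abc' goto a→7
  7='abca' goto b→8
  8='abcab' goto b→9
  9='abcabb' goto ·  [P1 ends]
  10='cb' goto c→11  [P2 ends]
  11='cbc' goto c→12
  12='cbcc' goto a→13
  13='cbcca' goto ·  [P3 ends]
  14='b' goto c→15
  15='bc' goto a→26 c→16
  16='bcc' goto c→17
  17='bccc' goto c→18
  18='bcccc' goto a→19
  19='bcccca' goto ·  [P4 ends]
  20='ac' goto b→21
  21='acb' goto b→22
  22='acbb' goto ·  [P5 ends]
  23='cc' goto c→24
  24='ccc' goto b→25
  25='cccb' goto ·  [P6 ends]
  26='bca' goto b→27
  27='bcab' goto b→28
  28='bcabb' goto ·  [P7 ends]

Failure links (BFS by depth):
  n1('c'): parent n0 fail=0; on 'c' 0 → fail=0;  out ∅∪∅=∅
  n4('a'): parent n0 fail=0; on 'a' 0 → fail=0;  out ∅∪∅=∅
  n14('b'): parent n0 fail=0; on 'b' 0 → fail=0;  out ∅∪∅=∅
  n2('ca'): parent n1 fail=0; on 'a' 0 → fail=4;  out ∅∪∅=∅
  n5('ab'): parent n4 fail=0; on 'b' 0 → fail=14;  out ∅∪∅=∅
  n10('cb'): parent n1 fail=0; on 'b' 0 → fail=14;  out {2}∪∅={2}
  n15('bc'): parent n14 fail=0; on 'c' 0 → fail=1;  out ∅∪∅=∅
  n20('ac'): parent n4 fail=0; on 'c' 0 → fail=1;  out ∅∪∅=∅
  n23('cc'): parent n1 fail=0; on 'c' 0 → fail=1;  out ∅∪∅=∅
  n3('cac'): parent n2 fail=4; on 'c' 4 → fail=20;  out {0}∪∅={0}
  n6('abc'): parent n5 fail=14; on 'c' 14 → fail=15;  out ∅∪∅=∅
  n11('cbc'): parent n10 fail=14; on 'c' 14 → fail=15;  out ∅∪∅=∅
  n16('bcc'): parent n15 fail=1; on 'c' 1 → fail=23;  out ∅∪∅=∅
  n21('acb'): parent n20 fail=1; on 'b' 1 → fail=10;  out ∅∪{2}={2}
  n24('ccc'): parent n23 fail=1; on 'c' 1 → fail=23;  out ∅∪∅=∅
  n26('bca'): parent n15 fail=1; on 'a' 1 → fail=2;  out ∅∪∅=∅
  n7('abca'): parent n6 fail=15; on 'a' 15 → fail=26;  out ∅∪∅=∅
  n12('cbcc'): parent n11 fail=15; on 'c' 15 → fail=16;  out ∅∪∅=∅
  n17('bccc'): parent n16 fail=23; on 'c' 23 → fail=24;  out ∅∪∅=∅
  n22('acbb'): parent n21 fail=10; on 'b' 10→14→0 → fail=14;  out {5}∪∅={5}
  n25('cccb'): parent n24 fail=23; on 'b' 23→1 → fail=10;  out {6}∪{2}={2,6}
  n27('bcab'): parent n26 fail=2; on 'b' 2→4 → fail=5;  out ∅∪∅=∅
  n8('abcab'): parent n7 fail=26; on 'b' 26 → fail=27;  out ∅∪∅=∅
  n13('cbcca'): parent n12 fail=16; on 'a' 16→23→1 → fail=2;  out {3}∪∅={3}
  n18('bcccc'): parent n17 fail=24; on 'c' 24→23 → fail=24;  out ∅∪∅=∅
  n28('bcabb'): parent n27 fail=5; on 'b' 5→14→0 → fail=14;  out {7}∪∅={7}
  n9('abcabb'): parent n8 fail=27; on 'b' 27 → fail=28;  out {1}∪{7}={1,7}
  n19('bcccca'): parent n18 fail=24; on 'a' 24→23→1 → fail=2;  out {4}∪∅={4}

Text stream:
[0] read 'a'  n0⇒n4
[1] read 'c'  n4⇒n20
[2] read 'c'  n20⇒n23 (fail-walked)
[3] read 'c'  n23⇒n24
[4] read 'c'  n24⇒n24 (fail-walked)
[5] read 'b'  n24⇒n25  emit P2@[4:5],P6@[2:5]
[6] read 'b'  n25⇒n14 (fail-walked)
[7] read 'c'  n14⇒n15
[8] read 'b'  n15⇒n10 (fail-walked)  emit P2@[7:8]
[9] read 'c'  n10⇒n11
[10] read 'c'  n11⇒n12
[11] read 'c'  n12⇒n17 (fail-walked)
[12] read 'c'  n17⇒n18
[13] read 'a'  n18⇒n19  emit P4@[8:13]
[14] read 'c'  n19⇒n3 (fail-walked)  emit P0@[12:14]
[15] read 'b'  n3⇒n21 (fail-walked)  emit P2@[14:15]
[16] read 'a'  n21⇒n4 (fail-walked)
[17] read 'b'  n4⇒n5
[18] read 'b'  n5⇒n14 (fail-walked)
[19] read 'c'  n14⇒n15
[20] read 'b'  n15⇒n10 (fail-walked)  emit P2@[19:20]
[21] read 'a'  n10⇒n4 (fail-walked)
[22] read 'a'  n4⇒n4 (fail-walked)
[23] read 'c'  n4⇒n20
[24] read 'b'  n20⇒n21  emit P2@[23:24]
[25] read 'b'  n21⇒n22  emit P5@[22:25]
[26] read 'c'  n22⇒n15 (fail-walked)
[27] read 'a'  n15⇒n26
[28] read 'b'  n26⇒n27
[29] read 'b'  n27⇒n28  emit P7@[25:29]
[30] read 'a'  n28⇒n4 (fail-walked)
[31] read 'c'  n4⇒n20
[32] read 'a'  n20⇒n2 (fail-walked)
[33] read 'a'  n2⇒n4 (fail-walked)
[34] read 'a'  n4⇒n4 (fail-walked)
[35] read 'c'  n4⇒n20
[36] read 'b'  n20⇒n21  emit P2@[35:36]
[37] read 'b'  n21⇒n22  emit P5@[34:37]
[38] read 'a'  n22⇒n4 (fail-walked)
[39] read 'b'  n4⇒n5
[40] read 'a'  n5⇒n4 (fail-walked)
[41] read 'a'  n4⇒n4 (fail-walked)
[42] read 'a'  n4⇒n4 (fail-walked)
[43] read 'a'  n4⇒n4 (fail-walked)
[44] read 'a'  n4⇒n4 (fail-walked)
[45] read 'a'  n4⇒n4 (fail-walked)
[46] read 'b'  n4⇒n5
[47] read 'c'  n5⇒n6
[48] read 'a'  n6⇒n7
[49] read 'b'  n7⇒n8
[50] read 'b'  n8⇒n9  emit P1@[45:50],P7@[46:50]
[51] read 'c'  n9⇒n15 (fail-walked)
[52] read 'a'  n15⇒n26
[53] read 'c'  n26⇒n3 (fail-walked)  emit P0@[51:53]
[54] read 'b'  n3⇒n21 (fail-walked)  emit P2@[53:54]
[55] read 'b'  n21⇒n22  emit P5@[52:55]
[56] read 'b'  n22⇒n14 (fail-walked)

Result: [[5,2],[5,6],[8,2],[13,4],[14,0],[15,2],[20,2],[24,2],[25,5],[29,7],[36,2],[37,5],[50,1],[50,7],[53,0],[54,2],[55,5]]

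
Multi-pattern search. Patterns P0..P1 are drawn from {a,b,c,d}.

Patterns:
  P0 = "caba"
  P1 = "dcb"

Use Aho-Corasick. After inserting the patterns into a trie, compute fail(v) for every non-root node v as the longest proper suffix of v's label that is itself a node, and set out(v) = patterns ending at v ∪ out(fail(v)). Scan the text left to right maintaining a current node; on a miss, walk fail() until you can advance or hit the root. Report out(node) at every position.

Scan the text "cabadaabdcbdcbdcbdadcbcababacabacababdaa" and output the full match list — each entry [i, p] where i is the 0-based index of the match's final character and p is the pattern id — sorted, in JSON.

Build automaton:
Trie (insert patterns):
  n0 'ε': c→1 d→5
  n1 'c': a→2
  n2 'ca': b→3
  n3 'cab': a→4
  n4 'caba': ·  ←P0
  n5 'd': c→6
  n6 'dc': b→7
  n7 'dcb': ·  ←P1

BFS fail/out derivation:
  n1('c'): parent n0 fail=0; on 'c' 0 → fail=0;  out ∅∪∅=∅
  n5('d'): parent n0 fail=0; on 'd' 0 → fail=0;  out ∅∪∅=∅
  n2('ca'): parent n1 fail=0; on 'a' 0 → fail=0;  out ∅∪∅=∅
  n6('dc'): parent n5 fail=0; on 'c' 0 → fail=1;  out ∅∪∅=∅
  n3('cab'): parent n2 fail=0; on 'b' 0 → fail=0;  out ∅∪∅=∅
  n7('dcb'): parent n6 fail=1; on 'b' 1→0 → fail=0;  out {1}∪∅={1}
  n4('caba'): parent n3 fail=0; on 'a' 0 → fail=0;  out {0}∪∅={0}

Run:
i=0 'c': node 0→1
i=1 'a': node 1→2
i=2 'b': node 2→3
i=3 'a': node 3→4  → match P0@[0:3]
i=4 'd': node 4→5 ·f
i=5 'a': node 5→0 ·f
i=6 'a': node 0→0
i=7 'b': node 0→0
i=8 'd': node 0→5
i=9 'c': node 5→6
i=10 'b': node 6→7  → match P1@[8:10]
i=11 'd': node 7→5 ·f
i=12 'c': node 5→6
i=13 'b': node 6→7  → match P1@[11:13]
i=14 'd': node 7→5 ·f
i=15 'c': node 5→6
i=16 'b': node 6→7  → match P1@[14:16]
i=17 'd': node 7→5 ·f
i=18 'a': node 5→0 ·f
i=19 'd': node 0→5
i=20 'c': node 5→6
i=21 'b': node 6→7  → match P1@[19:21]
i=22 'c': node 7→1 ·f
i=23 'a': node 1→2
i=24 'b': node 2→3
i=25 'a': node 3→4  → match P0@[22:25]
i=26 'b': node 4→0 ·f
i=27 'a': node 0→0
i=28 'c': node 0→1
i=29 'a': node 1→2
i=30 'b': node 2→3
i=31 'a': node 3→4  → match P0@[28:31]
i=32 'c': node 4→1 ·f
i=33 'a': node 1→2
i=34 'b': node 2→3
i=35 'a': node 3→4  → match P0@[32:35]
i=36 'b': node 4→0 ·f
i=37 'd': node 0→5
i=38 'a': node 5→0 ·f
i=39 'a': node 0→0

All matches (sorted): [[3,0],[10,1],[13,1],[16,1],[21,1],[25,0],[31,0],[35,0]]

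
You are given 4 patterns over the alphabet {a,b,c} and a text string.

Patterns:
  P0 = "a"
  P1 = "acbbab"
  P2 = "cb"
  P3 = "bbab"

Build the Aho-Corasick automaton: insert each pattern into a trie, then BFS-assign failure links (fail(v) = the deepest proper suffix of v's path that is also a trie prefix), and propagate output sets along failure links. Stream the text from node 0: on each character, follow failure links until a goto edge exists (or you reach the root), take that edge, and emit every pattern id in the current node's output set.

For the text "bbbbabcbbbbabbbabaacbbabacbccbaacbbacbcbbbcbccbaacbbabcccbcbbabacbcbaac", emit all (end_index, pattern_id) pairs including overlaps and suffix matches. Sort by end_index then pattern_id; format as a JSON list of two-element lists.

Construct AC machine:
Trie (insert patterns):
  0='ε' goto a→1 b→9 c→7
  1='a' goto c→2  [P0 ends]
  2='ac' goto b→3
  3='acb' goto b→4
  4='acbb' goto a→5
  5='acbba' goto b→6
  6='acbbab' goto ·  [P1 ends]
  7='c' goto b→8
  8='cb' goto ·  [P2 ends]
  9='b' goto b→10
  10='bb' goto a→11
  11='bba' goto b→12
  12='bbab' goto ·  [P3 ends]

BFS fail/out derivation:
  n1('a'): parent n0 fail=0; on 'a' 0 → fail=0;  out {0}∪∅={0}
  n7('c'): parent n0 fail=0; on 'c' 0 → fail=0;  out ∅∪∅=∅
  n9('b'): parent n0 fail=0; on 'b' 0 → fail=0;  out ∅∪∅=∅
  n2('ac'): parent n1 fail=0; on 'c' 0 → fail=7;  out ∅∪∅=∅
  n8('cb'): parent n7 fail=0; on 'b' 0 → fail=9;  out {2}∪∅={2}
  n10('bb'): parent n9 fail=0; on 'b' 0 → fail=9;  out ∅∪∅=∅
  n3('acb'): parent n2 fail=7; on 'b' 7 → fail=8;  out ∅∪{2}={2}
  n11('bba'): parent n10 fail=9; on 'a' 9→0 → fail=1;  out ∅∪{0}={0}
  n4('acbb'): parent n3 fail=8; on 'b' 8→9 → fail=10;  out ∅∪∅=∅
  n12('bbab'): parent n11 fail=1; on 'b' 1→0 → fail=9;  out {3}∪∅={3}
  n5('acbba'): parent n4 fail=10; on 'a' 10 → fail=11;  out ∅∪{0}={0}
  n6('acbbab'): parent n5 fail=11; on 'b' 11 → fail=12;  out {1}∪{3}={1,3}

Run:
pos 0 'b': at 9
pos 1 'b': at 10
pos 2 'b': at 10 ·f
pos 3 'b': at 10 ·f
pos 4 'a': at 11  emit P0@[4:4]
pos 5 'b': at 12  emit P3@[2:5]
pos 6 'c': at 7 ·f
pos 7 'b': at 8  emit P2@[6:7]
pos 8 'b': at 10 ·f
pos 9 'b': at 10 ·f
pos 10 'b': at 10 ·f
pos 11 'a': at 11  emit P0@[11:11]
pos 12 'b': at 12  emit P3@[9:12]
pos 13 'b': at 10 ·f
pos 14 'b': at 10 ·f
pos 15 'a': at 11  emit P0@[15:15]
pos 16 'b': at 12  emit P3@[13:16]
pos 17 'a': at 1 ·f  emit P0@[17:17]
pos 18 'a': at 1 ·f  emit P0@[18:18]
pos 19 'c': at 2
pos 20 'b': at 3  emit P2@[19:20]
pos 21 'b': at 4
pos 22 'a': at 5  emit P0@[22:22]
pos 23 'b': at 6  emit P1@[18:23],P3@[20:23]
pos 24 'a': at 1 ·f  emit P0@[24:24]
pos 25 'c': at 2
pos 26 'b': at 3  emit P2@[25:26]
pos 27 'c': at 7 ·f
pos 28 'c': at 7 ·f
pos 29 'b': at 8  emit P2@[28:29]
pos 30 'a': at 1 ·f  emit P0@[30:30]
pos 31 'a': at 1 ·f  emit P0@[31:31]
pos 32 'c': at 2
pos 33 'b': at 3  emit P2@[32:33]
pos 34 'b': at 4
pos 35 'a': at 5  emit P0@[35:35]
pos 36 'c': at 2 ·f
pos 37 'b': at 3  emit P2@[36:37]
pos 38 'c': at 7 ·f
pos 39 'b': at 8  emit P2@[38:39]
pos 40 'b': at 10 ·f
pos 41 'b': at 10 ·f
pos 42 'c': at 7 ·f
pos 43 'b': at 8  emit P2@[42:43]
pos 44 'c': at 7 ·f
pos 45 'c': at 7 ·f
pos 46 'b': at 8  emit P2@[45:46]
pos 47 'a': at 1 ·f  emit P0@[47:47]
pos 48 'a': at 1 ·f  emit P0@[48:48]
pos 49 'c': at 2
pos 50 'b': at 3  emit P2@[49:50]
pos 51 'b': at 4
pos 52 'a': at 5  emit P0@[52:52]
pos 53 'b': at 6  emit P1@[48:53],P3@[50:53]
pos 54 'c': at 7 ·f
pos 55 'c': at 7 ·f
pos 56 'c': at 7 ·f
pos 57 'b': at 8  emit P2@[56:57]
pos 58 'c': at 7 ·f
pos 59 'b': at 8  emit P2@[58:59]
pos 60 'b': at 10 ·f
pos 61 'a': at 11  emit P0@[61:61]
pos 62 'b': at 12  emit P3@[59:62]
pos 63 'a': at 1 ·f  emit P0@[63:63]
pos 64 'c': at 2
pos 65 'b': at 3  emit P2@[64:65]
pos 66 'c': at 7 ·f
pos 67 'b': at 8  emit P2@[66:67]
pos 68 'a': at 1 ·f  emit P0@[68:68]
pos 69 'a': at 1 ·f  emit P0@[69:69]
pos 70 'c': at 2

Result: [[4,0],[5,3],[7,2],[11,0],[12,3],[15,0],[16,3],[17,0],[18,0],[20,2],[22,0],[23,1],[23,3],[24,0],[26,2],[29,2],[30,0],[31,0],[33,2],[35,0],[37,2],[39,2],[43,2],[46,2],[47,0],[48,0],[50,2],[52,0],[53,1],[53,3],[57,2],[59,2],[61,0],[62,3],[63,0],[65,2],[67,2],[68,0],[69,0]]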